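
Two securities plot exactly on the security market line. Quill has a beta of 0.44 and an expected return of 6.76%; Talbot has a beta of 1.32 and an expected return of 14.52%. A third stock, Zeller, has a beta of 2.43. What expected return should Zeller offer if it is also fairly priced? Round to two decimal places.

24.31%

MRP (SML slope) = (14.52% − 6.76%) / (1.32 − 0.44) = 7.76% / 0.88 = 8.8182%
R_f (intercept) = 6.76% − 0.44 × 8.8182% = 2.8800%
E(R_Zeller) = R_f + β × MRP = 2.8800% + 2.43 × 8.8182% = 24.31%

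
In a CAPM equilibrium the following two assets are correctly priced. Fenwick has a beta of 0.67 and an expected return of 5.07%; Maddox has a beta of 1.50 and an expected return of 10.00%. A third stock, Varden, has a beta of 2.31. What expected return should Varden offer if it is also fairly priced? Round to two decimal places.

14.81%

MRP (SML slope) = (10.00% − 5.07%) / (1.50 − 0.67) = 4.93% / 0.83 = 5.9398%
R_f (intercept) = 5.07% − 0.67 × 5.9398% = 1.0903%
E(R_Varden) = R_f + β × MRP = 1.0903% + 2.31 × 5.9398% = 14.81%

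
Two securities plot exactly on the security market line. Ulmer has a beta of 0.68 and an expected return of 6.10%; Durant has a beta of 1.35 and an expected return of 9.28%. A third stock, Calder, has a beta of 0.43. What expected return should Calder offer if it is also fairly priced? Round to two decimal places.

MRP (SML slope) = (9.28% − 6.10%) / (1.35 − 0.68) = 3.18% / 0.67 = 4.7463%
R_f (intercept) = 6.10% − 0.68 × 4.7463% = 2.8725%
E(R_Calder) = R_f + β × MRP = 2.8725% + 0.43 × 4.7463% = 4.91%

4.91%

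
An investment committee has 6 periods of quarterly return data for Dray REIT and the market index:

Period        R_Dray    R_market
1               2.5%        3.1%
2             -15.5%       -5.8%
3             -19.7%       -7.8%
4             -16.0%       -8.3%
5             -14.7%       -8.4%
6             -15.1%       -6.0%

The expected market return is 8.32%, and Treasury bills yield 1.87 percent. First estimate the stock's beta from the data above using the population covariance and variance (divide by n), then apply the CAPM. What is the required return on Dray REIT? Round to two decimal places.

12.90%

Mean R_i = (2.5 − 15.5 − 19.7 − 16.0 − 14.7 − 15.1) / 6 = -13.0833%
Mean R_m = (3.1 − 5.8 − 7.8 − 8.3 − 8.4 − 6.0) / 6 = -5.5333%
Σ(R_i − R̄_i)(R_m − R̄_m) = 163.8233  ⇒  Cov = 163.8233 / 6 = 27.3039
Σ(R_m − R̄_m)² = 95.8333  ⇒  Var(R_m) = 95.8333 / 6 = 15.9722
β = Cov / Var(R_m) = 27.3039 / 15.9722 = 1.7095
MRP = 8.32% − 1.87% = 6.45%
E(R) = R_f + β × MRP = 1.87% + 1.7095 × 6.45% = 12.90%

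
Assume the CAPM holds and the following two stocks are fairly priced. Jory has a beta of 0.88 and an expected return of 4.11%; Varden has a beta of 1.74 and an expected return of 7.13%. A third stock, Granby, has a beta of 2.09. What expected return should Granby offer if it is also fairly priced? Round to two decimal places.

MRP (SML slope) = (7.13% − 4.11%) / (1.74 − 0.88) = 3.02% / 0.86 = 3.5116%
R_f (intercept) = 4.11% − 0.88 × 3.5116% = 1.0198%
E(R_Granby) = R_f + β × MRP = 1.0198% + 2.09 × 3.5116% = 8.36%

8.36%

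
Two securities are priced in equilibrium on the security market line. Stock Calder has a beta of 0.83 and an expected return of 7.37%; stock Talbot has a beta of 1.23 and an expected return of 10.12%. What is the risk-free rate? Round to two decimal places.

Both satisfy E(R) = R_f + β·MRP, so the slope of the SML is
MRP = (10.12% − 7.37%) / (1.23 − 0.83) = 2.75% / 0.40 = 6.8750%
R_f = E(R_Calder) − β_Calder·MRP = 7.37% − 0.83 × 6.8750% = 1.6638%

1.66%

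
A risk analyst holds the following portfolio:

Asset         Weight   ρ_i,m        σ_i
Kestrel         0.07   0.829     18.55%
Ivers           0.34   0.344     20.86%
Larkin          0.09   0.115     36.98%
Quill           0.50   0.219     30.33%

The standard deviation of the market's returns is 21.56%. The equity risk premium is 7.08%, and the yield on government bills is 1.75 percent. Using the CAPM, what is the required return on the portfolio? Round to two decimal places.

4.12%

β_Kestrel = 0.829 × 18.55% / 21.56% = 0.7133
β_Ivers = 0.344 × 20.86% / 21.56% = 0.3328
β_Larkin = 0.115 × 36.98% / 21.56% = 0.1972
β_Quill = 0.219 × 30.33% / 21.56% = 0.3081
β_P = Σ w_i β_i = 0.07×0.7133 + 0.34×0.3328 + 0.09×0.1972 + 0.50×0.3081 = 0.3349
E(R_P) = R_f + β_P × MRP = 1.75% + 0.3349 × 7.08% = 4.12%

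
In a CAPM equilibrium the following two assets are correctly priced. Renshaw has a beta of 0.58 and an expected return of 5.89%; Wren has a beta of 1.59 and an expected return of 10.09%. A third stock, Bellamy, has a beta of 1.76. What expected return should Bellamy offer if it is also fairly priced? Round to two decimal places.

MRP (SML slope) = (10.09% − 5.89%) / (1.59 − 0.58) = 4.20% / 1.01 = 4.1584%
R_f (intercept) = 5.89% − 0.58 × 4.1584% = 3.4781%
E(R_Bellamy) = R_f + β × MRP = 3.4781% + 1.76 × 4.1584% = 10.80%

10.80%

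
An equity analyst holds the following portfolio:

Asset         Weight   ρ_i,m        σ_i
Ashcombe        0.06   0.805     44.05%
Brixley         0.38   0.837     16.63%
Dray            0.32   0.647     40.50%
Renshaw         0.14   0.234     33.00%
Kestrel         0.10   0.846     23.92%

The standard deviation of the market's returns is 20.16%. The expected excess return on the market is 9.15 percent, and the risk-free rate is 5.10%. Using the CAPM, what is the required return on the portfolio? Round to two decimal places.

13.68%

β_Ashcombe = 0.805 × 44.05% / 20.16% = 1.7589
β_Brixley = 0.837 × 16.63% / 20.16% = 0.6904
β_Dray = 0.647 × 40.50% / 20.16% = 1.2998
β_Renshaw = 0.234 × 33.00% / 20.16% = 0.3830
β_Kestrel = 0.846 × 23.92% / 20.16% = 1.0038
β_P = Σ w_i β_i = 0.06×1.7589 + 0.38×0.6904 + 0.32×1.2998 + 0.14×0.3830 + 0.10×1.0038 = 0.9378
E(R_P) = R_f + β_P × MRP = 5.10% + 0.9378 × 9.15% = 13.68%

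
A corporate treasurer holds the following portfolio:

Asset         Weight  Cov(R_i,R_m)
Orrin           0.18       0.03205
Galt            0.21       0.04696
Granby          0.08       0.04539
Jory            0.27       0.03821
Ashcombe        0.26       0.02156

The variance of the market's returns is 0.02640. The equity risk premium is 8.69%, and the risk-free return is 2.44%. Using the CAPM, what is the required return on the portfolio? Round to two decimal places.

14.02%

β_Orrin = 0.03205 / 0.02640 = 1.2140
β_Galt = 0.04696 / 0.02640 = 1.7788
β_Granby = 0.04539 / 0.02640 = 1.7193
β_Jory = 0.03821 / 0.02640 = 1.4473
β_Ashcombe = 0.02156 / 0.02640 = 0.8167
β_P = Σ w_i β_i = 0.18×1.2140 + 0.21×1.7788 + 0.08×1.7193 + 0.27×1.4473 + 0.26×0.8167 = 1.3327
E(R_P) = R_f + β_P × MRP = 2.44% + 1.3327 × 8.69% = 14.02%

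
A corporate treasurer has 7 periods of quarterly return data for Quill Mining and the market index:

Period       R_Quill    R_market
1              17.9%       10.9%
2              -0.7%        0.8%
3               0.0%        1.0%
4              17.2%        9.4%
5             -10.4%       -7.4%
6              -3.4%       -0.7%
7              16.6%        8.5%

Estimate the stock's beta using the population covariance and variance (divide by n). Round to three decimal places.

1.732

Mean R_i = (17.9 − 0.7 + 0.0 + 17.2 − 10.4 − 3.4 + 16.6) / 7 = 5.3143%
Mean R_m = (10.9 + 0.8 + 1.0 + 9.4 − 7.4 − 0.7 + 8.5) / 7 = 3.2143%
Σ(R_i − R̄_i)(R_m − R̄_m) = 457.0986  ⇒  Cov = 457.0986 / 7 = 65.2998
Σ(R_m − R̄_m)² = 263.9886  ⇒  Var(R_m) = 263.9886 / 7 = 37.7127
β = Cov / Var(R_m) = 65.2998 / 37.7127 = 1.7315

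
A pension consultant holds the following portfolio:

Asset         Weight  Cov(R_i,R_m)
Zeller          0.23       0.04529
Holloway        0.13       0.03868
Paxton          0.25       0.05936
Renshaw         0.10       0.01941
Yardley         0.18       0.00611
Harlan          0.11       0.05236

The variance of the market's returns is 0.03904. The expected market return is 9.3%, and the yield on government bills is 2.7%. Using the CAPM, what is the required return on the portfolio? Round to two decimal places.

9.31%

β_Zeller = 0.04529 / 0.03904 = 1.1601
β_Holloway = 0.03868 / 0.03904 = 0.9908
β_Paxton = 0.05936 / 0.03904 = 1.5205
β_Renshaw = 0.01941 / 0.03904 = 0.4972
β_Yardley = 0.00611 / 0.03904 = 0.1565
β_Harlan = 0.05236 / 0.03904 = 1.3412
β_P = Σ w_i β_i = 0.23×1.1601 + 0.13×0.9908 + 0.25×1.5205 + 0.10×0.4972 + 0.18×0.1565 + 0.11×1.3412 = 1.0012
MRP = 9.3% − 2.7% = 6.60%
E(R_P) = R_f + β_P × MRP = 2.7% + 1.0012 × 6.6% = 9.31%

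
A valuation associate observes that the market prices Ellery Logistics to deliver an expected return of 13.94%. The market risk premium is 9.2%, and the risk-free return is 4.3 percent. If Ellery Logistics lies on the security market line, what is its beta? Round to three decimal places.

1.048

β = (E(R) − R_f) / MRP = (13.94% − 4.3%) / 9.2% = 9.64% / 9.2% = 1.048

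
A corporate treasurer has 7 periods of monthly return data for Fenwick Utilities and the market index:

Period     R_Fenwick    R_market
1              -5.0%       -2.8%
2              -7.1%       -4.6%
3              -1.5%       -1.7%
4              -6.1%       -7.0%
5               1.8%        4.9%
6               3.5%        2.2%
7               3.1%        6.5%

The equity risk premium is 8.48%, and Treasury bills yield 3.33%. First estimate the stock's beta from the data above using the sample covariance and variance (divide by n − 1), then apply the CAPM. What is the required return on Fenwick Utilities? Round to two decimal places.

10.32%

Mean R_i = (-5.0 − 7.1 − 1.5 − 6.1 + 1.8 + 3.5 + 3.1) / 7 = -1.6143%
Mean R_m = (-2.8 − 4.6 − 1.7 − 7.0 + 4.9 + 2.2 + 6.5) / 7 = -0.3571%
Σ(R_i − R̄_i)(R_m − R̄_m) = 124.5443  ⇒  Cov = 124.5443 / 6 = 20.7574
Σ(R_m − R̄_m)² = 151.0971  ⇒  Var(R_m) = 151.0971 / 6 = 25.1829
β = Cov / Var(R_m) = 20.7574 / 25.1829 = 0.8243
E(R) = R_f + β × MRP = 3.33% + 0.8243 × 8.48% = 10.32%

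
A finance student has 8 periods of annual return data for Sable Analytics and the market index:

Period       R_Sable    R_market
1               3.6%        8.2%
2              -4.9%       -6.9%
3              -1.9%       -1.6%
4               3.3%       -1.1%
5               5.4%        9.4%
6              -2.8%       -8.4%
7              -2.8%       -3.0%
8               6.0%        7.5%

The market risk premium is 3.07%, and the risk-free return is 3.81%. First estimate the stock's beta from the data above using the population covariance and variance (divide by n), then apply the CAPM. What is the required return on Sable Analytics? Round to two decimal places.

Mean R_i = (3.6 − 4.9 − 1.9 + 3.3 + 5.4 − 2.8 − 2.8 + 6.0) / 8 = 0.7375%
Mean R_m = (8.2 − 6.9 − 1.6 − 1.1 + 9.4 − 8.4 − 3.0 + 7.5) / 8 = 0.5125%
Σ(R_i − R̄_i)(R_m − R̄_m) = 187.3963  ⇒  Cov = 187.3963 / 8 = 23.4245
Σ(R_m − R̄_m)² = 340.6888  ⇒  Var(R_m) = 340.6888 / 8 = 42.5861
β = Cov / Var(R_m) = 23.4245 / 42.5861 = 0.5501
E(R) = R_f + β × MRP = 3.81% + 0.5501 × 3.07% = 5.50%

5.50%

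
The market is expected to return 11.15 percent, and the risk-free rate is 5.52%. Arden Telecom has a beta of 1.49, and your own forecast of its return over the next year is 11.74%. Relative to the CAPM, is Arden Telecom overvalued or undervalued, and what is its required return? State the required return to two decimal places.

Overvalued; required return 13.91%

MRP = 11.15% − 5.52% = 5.63%
Required return = R_f + β·MRP = 5.52% + 1.49 × 5.63% = 13.91%
Forecast 11.74% < required 13.91% → the stock plots below the SML → overvalued.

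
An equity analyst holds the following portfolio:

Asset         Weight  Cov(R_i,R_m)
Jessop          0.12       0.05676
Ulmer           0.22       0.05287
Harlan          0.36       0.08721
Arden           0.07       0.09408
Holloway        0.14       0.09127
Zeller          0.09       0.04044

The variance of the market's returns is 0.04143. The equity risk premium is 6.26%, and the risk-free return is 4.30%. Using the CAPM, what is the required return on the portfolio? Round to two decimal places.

15.31%

β_Jessop = 0.05676 / 0.04143 = 1.3700
β_Ulmer = 0.05287 / 0.04143 = 1.2761
β_Harlan = 0.08721 / 0.04143 = 2.1050
β_Arden = 0.09408 / 0.04143 = 2.2708
β_Holloway = 0.09127 / 0.04143 = 2.2030
β_Zeller = 0.04044 / 0.04143 = 0.9761
β_P = Σ w_i β_i = 0.12×1.3700 + 0.22×1.2761 + 0.36×2.1050 + 0.07×2.2708 + 0.14×2.2030 + 0.09×0.9761 = 1.7582
E(R_P) = R_f + β_P × MRP = 4.30% + 1.7582 × 6.26% = 15.31%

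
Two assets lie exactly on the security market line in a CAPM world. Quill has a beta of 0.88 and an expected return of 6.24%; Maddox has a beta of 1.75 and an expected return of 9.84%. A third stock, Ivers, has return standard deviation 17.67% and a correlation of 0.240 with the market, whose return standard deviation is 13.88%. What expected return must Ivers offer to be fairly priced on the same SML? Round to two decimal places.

3.86%

MRP = (9.84% − 6.24%) / (1.75 − 0.88) = 4.1379%
R_f = 6.24% − 0.88 × 4.1379% = 2.5986%
β_Ivers = ρ·σ_i/σ_m = 0.240 × 17.67 / 13.88 = 0.3055
E(R_Ivers) = R_f + β × MRP = 2.5986% + 0.3055 × 4.1379% = 3.86%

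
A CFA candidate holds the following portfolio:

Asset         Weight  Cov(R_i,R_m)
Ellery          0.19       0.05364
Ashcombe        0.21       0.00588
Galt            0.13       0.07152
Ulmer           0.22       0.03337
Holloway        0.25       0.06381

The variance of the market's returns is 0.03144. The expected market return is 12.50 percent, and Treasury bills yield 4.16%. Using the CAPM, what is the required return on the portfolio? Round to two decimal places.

β_Ellery = 0.05364 / 0.03144 = 1.7061
β_Ashcombe = 0.00588 / 0.03144 = 0.1870
β_Galt = 0.07152 / 0.03144 = 2.2748
β_Ulmer = 0.03337 / 0.03144 = 1.0614
β_Holloway = 0.06381 / 0.03144 = 2.0296
β_P = Σ w_i β_i = 0.19×1.7061 + 0.21×0.1870 + 0.13×2.2748 + 0.22×1.0614 + 0.25×2.0296 = 1.4001
MRP = 12.50% − 4.16% = 8.34%
E(R_P) = R_f + β_P × MRP = 4.16% + 1.4001 × 8.34% = 15.84%

15.84%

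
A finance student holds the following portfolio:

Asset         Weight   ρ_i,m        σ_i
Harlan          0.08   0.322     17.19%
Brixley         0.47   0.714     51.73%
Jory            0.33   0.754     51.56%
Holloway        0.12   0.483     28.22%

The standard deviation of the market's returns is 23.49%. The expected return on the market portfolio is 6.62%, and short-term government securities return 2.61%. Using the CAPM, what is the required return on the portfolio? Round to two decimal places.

8.12%

β_Harlan = 0.322 × 17.19% / 23.49% = 0.2356
β_Brixley = 0.714 × 51.73% / 23.49% = 1.5724
β_Jory = 0.754 × 51.56% / 23.49% = 1.6550
β_Holloway = 0.483 × 28.22% / 23.49% = 0.5803
β_P = Σ w_i β_i = 0.08×0.2356 + 0.47×1.5724 + 0.33×1.6550 + 0.12×0.5803 = 1.3737
MRP = 6.62% − 2.61% = 4.01%
E(R_P) = R_f + β_P × MRP = 2.61% + 1.3737 × 4.01% = 8.12%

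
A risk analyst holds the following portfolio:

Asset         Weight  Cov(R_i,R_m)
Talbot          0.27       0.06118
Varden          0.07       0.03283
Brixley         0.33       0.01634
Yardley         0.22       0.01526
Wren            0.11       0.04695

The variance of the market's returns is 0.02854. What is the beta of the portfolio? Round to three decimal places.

β_Talbot = 0.06118 / 0.02854 = 2.1437
β_Varden = 0.03283 / 0.02854 = 1.1503
β_Brixley = 0.01634 / 0.02854 = 0.5725
β_Yardley = 0.01526 / 0.02854 = 0.5347
β_Wren = 0.04695 / 0.02854 = 1.6451
β_P = Σ w_i β_i = 0.27×2.1437 + 0.07×1.1503 + 0.33×0.5725 + 0.22×0.5347 + 0.11×1.6451 = 1.1468

1.147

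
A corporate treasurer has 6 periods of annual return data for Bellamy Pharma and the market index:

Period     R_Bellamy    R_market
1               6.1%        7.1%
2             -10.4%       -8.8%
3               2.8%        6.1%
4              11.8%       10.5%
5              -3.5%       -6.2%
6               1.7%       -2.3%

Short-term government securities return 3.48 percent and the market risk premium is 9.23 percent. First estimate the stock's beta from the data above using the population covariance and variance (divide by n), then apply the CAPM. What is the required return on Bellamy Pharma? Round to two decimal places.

11.89%

Mean R_i = (6.1 − 10.4 + 2.8 + 11.8 − 3.5 + 1.7) / 6 = 1.4167%
Mean R_m = (7.1 − 8.8 + 6.1 + 10.5 − 6.2 − 2.3) / 6 = 1.0667%
Σ(R_i − R̄_i)(R_m − R̄_m) = 284.5333  ⇒  Cov = 284.5333 / 6 = 47.4222
Σ(R_m − R̄_m)² = 312.2133  ⇒  Var(R_m) = 312.2133 / 6 = 52.0356
β = Cov / Var(R_m) = 47.4222 / 52.0356 = 0.9113
E(R) = R_f + β × MRP = 3.48% + 0.9113 × 9.23% = 11.89%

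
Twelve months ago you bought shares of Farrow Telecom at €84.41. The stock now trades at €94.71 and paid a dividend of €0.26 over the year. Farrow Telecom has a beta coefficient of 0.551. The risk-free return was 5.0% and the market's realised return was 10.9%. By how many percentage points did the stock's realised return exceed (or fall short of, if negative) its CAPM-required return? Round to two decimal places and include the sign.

Realised HPR = (P1 + D1 − P0) / P0 = (94.71 + 0.26 − 84.41) / 84.41 = 10.56 / 84.41 = 12.5104%
MRP = 10.9% − 5.0% = 5.90%
CAPM required = R_f + β·MRP = 5.0% + 0.551 × 5.9% = 8.2509%
α = realised − required = 12.5104% − 8.2509% = +4.26%

+4.26%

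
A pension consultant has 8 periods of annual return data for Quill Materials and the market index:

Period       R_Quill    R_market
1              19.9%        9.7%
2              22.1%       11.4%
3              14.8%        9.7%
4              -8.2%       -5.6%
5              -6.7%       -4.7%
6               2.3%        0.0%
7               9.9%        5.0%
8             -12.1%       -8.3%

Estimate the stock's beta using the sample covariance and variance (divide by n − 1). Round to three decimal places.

1.693

Mean R_i = (19.9 + 22.1 + 14.8 − 8.2 − 6.7 + 2.3 + 9.9 − 12.1) / 8 = 5.2500%
Mean R_m = (9.7 + 11.4 + 9.7 − 5.6 − 4.7 + 0.0 + 5.0 − 8.3) / 8 = 2.1500%
Σ(R_i − R̄_i)(R_m − R̄_m) = 725.5700  ⇒  Cov = 725.5700 / 7 = 103.6529
Σ(R_m − R̄_m)² = 428.5000  ⇒  Var(R_m) = 428.5000 / 7 = 61.2143
β = Cov / Var(R_m) = 103.6529 / 61.2143 = 1.6933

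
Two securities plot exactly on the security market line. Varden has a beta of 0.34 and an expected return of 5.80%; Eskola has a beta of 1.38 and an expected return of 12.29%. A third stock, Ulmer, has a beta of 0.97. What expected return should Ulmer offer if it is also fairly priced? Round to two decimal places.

MRP (SML slope) = (12.29% − 5.80%) / (1.38 − 0.34) = 6.49% / 1.04 = 6.2404%
R_f (intercept) = 5.80% − 0.34 × 6.2404% = 3.6783%
E(R_Ulmer) = R_f + β × MRP = 3.6783% + 0.97 × 6.2404% = 9.73%

9.73%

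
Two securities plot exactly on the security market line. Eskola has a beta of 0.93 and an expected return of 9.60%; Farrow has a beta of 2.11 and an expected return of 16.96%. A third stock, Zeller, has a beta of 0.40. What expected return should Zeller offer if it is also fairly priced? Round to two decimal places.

6.29%

MRP (SML slope) = (16.96% − 9.60%) / (2.11 − 0.93) = 7.36% / 1.18 = 6.2373%
R_f (intercept) = 9.60% − 0.93 × 6.2373% = 3.7993%
E(R_Zeller) = R_f + β × MRP = 3.7993% + 0.40 × 6.2373% = 6.29%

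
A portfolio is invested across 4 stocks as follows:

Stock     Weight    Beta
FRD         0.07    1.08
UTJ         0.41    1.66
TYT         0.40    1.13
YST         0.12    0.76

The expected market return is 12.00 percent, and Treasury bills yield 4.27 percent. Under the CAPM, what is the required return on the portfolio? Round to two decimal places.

14.31%

β_P = Σ w_i β_i = 0.07×1.08 + 0.41×1.66 + 0.40×1.13 + 0.12×0.76 = 1.2994
MRP = 12.00% − 4.27% = 7.73%
E(R_P) = R_f + β_P × MRP = 4.27% + 1.2994 × 7.73% = 14.31%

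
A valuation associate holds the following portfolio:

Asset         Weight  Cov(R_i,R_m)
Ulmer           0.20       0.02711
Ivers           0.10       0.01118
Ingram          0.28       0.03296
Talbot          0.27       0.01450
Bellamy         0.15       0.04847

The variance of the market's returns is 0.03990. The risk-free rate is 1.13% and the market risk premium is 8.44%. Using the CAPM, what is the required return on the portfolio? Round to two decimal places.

β_Ulmer = 0.02711 / 0.03990 = 0.6794
β_Ivers = 0.01118 / 0.03990 = 0.2802
β_Ingram = 0.03296 / 0.03990 = 0.8261
β_Talbot = 0.01450 / 0.03990 = 0.3634
β_Bellamy = 0.04847 / 0.03990 = 1.2148
β_P = Σ w_i β_i = 0.20×0.6794 + 0.10×0.2802 + 0.28×0.8261 + 0.27×0.3634 + 0.15×1.2148 = 0.6755
E(R_P) = R_f + β_P × MRP = 1.13% + 0.6755 × 8.44% = 6.83%

6.83%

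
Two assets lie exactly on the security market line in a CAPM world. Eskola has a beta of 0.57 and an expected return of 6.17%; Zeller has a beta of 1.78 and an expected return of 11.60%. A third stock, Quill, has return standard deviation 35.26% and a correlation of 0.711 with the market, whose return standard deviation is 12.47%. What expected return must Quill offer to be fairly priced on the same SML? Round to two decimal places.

MRP = (11.60% − 6.17%) / (1.78 − 0.57) = 4.4876%
R_f = 6.17% − 0.57 × 4.4876% = 3.6121%
β_Quill = ρ·σ_i/σ_m = 0.711 × 35.26 / 12.47 = 2.0104
E(R_Quill) = R_f + β × MRP = 3.6121% + 2.0104 × 4.4876% = 12.63%

12.63%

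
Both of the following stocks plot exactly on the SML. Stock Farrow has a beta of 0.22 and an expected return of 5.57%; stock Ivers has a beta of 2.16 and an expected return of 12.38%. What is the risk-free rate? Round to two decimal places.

4.80%

Both satisfy E(R) = R_f + β·MRP, so the slope of the SML is
MRP = (12.38% − 5.57%) / (2.16 − 0.22) = 6.81% / 1.94 = 3.5103%
R_f = E(R_Farrow) − β_Farrow·MRP = 5.57% − 0.22 × 3.5103% = 4.7977%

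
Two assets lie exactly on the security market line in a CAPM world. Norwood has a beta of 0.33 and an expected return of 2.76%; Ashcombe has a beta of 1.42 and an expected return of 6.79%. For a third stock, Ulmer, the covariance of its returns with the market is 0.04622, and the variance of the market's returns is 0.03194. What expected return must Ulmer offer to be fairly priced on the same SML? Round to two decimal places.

MRP = (6.79% − 2.76%) / (1.42 − 0.33) = 3.6972%
R_f = 2.76% − 0.33 × 3.6972% = 1.5399%
β_Ulmer = Cov / Var(R_m) = 0.04622 / 0.03194 = 1.4471
E(R_Ulmer) = R_f + β × MRP = 1.5399% + 1.4471 × 3.6972% = 6.89%

6.89%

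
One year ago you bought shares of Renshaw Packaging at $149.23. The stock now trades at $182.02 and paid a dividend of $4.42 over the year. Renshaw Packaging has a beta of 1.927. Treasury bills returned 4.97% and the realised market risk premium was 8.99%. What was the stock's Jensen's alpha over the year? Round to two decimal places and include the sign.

+2.64%

Realised HPR = (P1 + D1 − P0) / P0 = (182.02 + 4.42 − 149.23) / 149.23 = 37.21 / 149.23 = 24.9347%
CAPM required = R_f + β·MRP = 4.97% + 1.927 × 8.99% = 22.29373%
α = realised − required = 24.9347% − 22.29373% = +2.64%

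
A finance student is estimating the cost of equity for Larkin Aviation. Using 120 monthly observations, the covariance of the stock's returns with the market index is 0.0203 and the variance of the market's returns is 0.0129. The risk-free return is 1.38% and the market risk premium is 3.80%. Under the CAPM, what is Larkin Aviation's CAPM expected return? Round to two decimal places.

7.36%

β = Cov(R_i, R_m) / Var(R_m) = 0.0203 / 0.0129 = 1.5736
E(R) = R_f + β × MRP = 1.38% + 1.5736 × 3.80% = 7.36%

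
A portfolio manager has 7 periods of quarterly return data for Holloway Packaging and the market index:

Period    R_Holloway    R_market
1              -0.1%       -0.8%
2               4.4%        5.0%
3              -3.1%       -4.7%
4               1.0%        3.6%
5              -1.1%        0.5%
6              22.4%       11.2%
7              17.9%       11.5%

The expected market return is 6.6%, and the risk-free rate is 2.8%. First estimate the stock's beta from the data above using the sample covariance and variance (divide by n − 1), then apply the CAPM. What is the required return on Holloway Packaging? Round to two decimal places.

Mean R_i = (-0.1 + 4.4 − 3.1 + 1.0 − 1.1 + 22.4 + 17.9) / 7 = 5.9143%
Mean R_m = (-0.8 + 5.0 − 4.7 + 3.6 + 0.5 + 11.2 + 11.5) / 7 = 3.7571%
Σ(R_i − R̄_i)(R_m − R̄_m) = 340.8843  ⇒  Cov = 340.8843 / 6 = 56.8141
Σ(R_m − R̄_m)² = 219.8171  ⇒  Var(R_m) = 219.8171 / 6 = 36.6362
β = Cov / Var(R_m) = 56.8141 / 36.6362 = 1.5508
MRP = 6.6% − 2.8% = 3.80%
E(R) = R_f + β × MRP = 2.8% + 1.5508 × 3.8% = 8.69%

8.69%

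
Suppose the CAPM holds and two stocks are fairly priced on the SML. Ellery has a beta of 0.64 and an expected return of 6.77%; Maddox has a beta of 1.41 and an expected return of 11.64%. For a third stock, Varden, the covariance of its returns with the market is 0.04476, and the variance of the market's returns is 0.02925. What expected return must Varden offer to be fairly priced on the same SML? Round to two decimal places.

MRP = (11.64% − 6.77%) / (1.41 − 0.64) = 6.3247%
R_f = 6.77% − 0.64 × 6.3247% = 2.7222%
β_Varden = Cov / Var(R_m) = 0.04476 / 0.02925 = 1.5303
E(R_Varden) = R_f + β × MRP = 2.7222% + 1.5303 × 6.3247% = 12.40%

12.40%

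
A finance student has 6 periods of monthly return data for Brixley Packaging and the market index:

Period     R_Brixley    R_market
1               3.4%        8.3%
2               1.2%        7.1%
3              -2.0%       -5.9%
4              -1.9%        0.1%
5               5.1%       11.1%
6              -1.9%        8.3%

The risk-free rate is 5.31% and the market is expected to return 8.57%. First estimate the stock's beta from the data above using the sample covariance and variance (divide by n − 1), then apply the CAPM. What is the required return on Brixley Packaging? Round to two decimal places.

Mean R_i = (3.4 + 1.2 − 2.0 − 1.9 + 5.1 − 1.9) / 6 = 0.6500%
Mean R_m = (8.3 + 7.1 − 5.9 + 0.1 + 11.1 + 8.3) / 6 = 4.8333%
Σ(R_i − R̄_i)(R_m − R̄_m) = 70.3400  ⇒  Cov = 70.3400 / 5 = 14.0680
Σ(R_m − R̄_m)² = 206.0533  ⇒  Var(R_m) = 206.0533 / 5 = 41.2107
β = Cov / Var(R_m) = 14.0680 / 41.2107 = 0.3414
MRP = 8.57% − 5.31% = 3.26%
E(R) = R_f + β × MRP = 5.31% + 0.3414 × 3.26% = 6.42%

6.42%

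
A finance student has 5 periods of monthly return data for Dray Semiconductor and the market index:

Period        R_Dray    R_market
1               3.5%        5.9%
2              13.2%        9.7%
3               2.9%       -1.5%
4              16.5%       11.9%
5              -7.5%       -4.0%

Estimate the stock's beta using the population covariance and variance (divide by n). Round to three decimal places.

1.276

Mean R_i = (3.5 + 13.2 + 2.9 + 16.5 − 7.5) / 5 = 5.7200%
Mean R_m = (5.9 + 9.7 − 1.5 + 11.9 − 4.0) / 5 = 4.4000%
Σ(R_i − R̄_i)(R_m − R̄_m) = 244.8500  ⇒  Cov = 244.8500 / 5 = 48.9700
Σ(R_m − R̄_m)² = 191.9600  ⇒  Var(R_m) = 191.9600 / 5 = 38.3920
β = Cov / Var(R_m) = 48.9700 / 38.3920 = 1.2755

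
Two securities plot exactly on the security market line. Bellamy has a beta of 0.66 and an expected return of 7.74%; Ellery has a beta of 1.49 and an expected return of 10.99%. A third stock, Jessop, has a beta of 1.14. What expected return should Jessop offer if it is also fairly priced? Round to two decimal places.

9.62%

MRP (SML slope) = (10.99% − 7.74%) / (1.49 − 0.66) = 3.25% / 0.83 = 3.9157%
R_f (intercept) = 7.74% − 0.66 × 3.9157% = 5.1556%
E(R_Jessop) = R_f + β × MRP = 5.1556% + 1.14 × 3.9157% = 9.62%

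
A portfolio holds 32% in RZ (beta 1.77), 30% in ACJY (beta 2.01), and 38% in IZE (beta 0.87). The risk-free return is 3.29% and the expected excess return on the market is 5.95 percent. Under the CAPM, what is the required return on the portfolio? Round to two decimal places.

β_P = Σ w_i β_i = 0.32×1.77 + 0.30×2.01 + 0.38×0.87 = 1.5000
E(R_P) = R_f + β_P × MRP = 3.29% + 1.5000 × 5.95% = 12.22%

12.22%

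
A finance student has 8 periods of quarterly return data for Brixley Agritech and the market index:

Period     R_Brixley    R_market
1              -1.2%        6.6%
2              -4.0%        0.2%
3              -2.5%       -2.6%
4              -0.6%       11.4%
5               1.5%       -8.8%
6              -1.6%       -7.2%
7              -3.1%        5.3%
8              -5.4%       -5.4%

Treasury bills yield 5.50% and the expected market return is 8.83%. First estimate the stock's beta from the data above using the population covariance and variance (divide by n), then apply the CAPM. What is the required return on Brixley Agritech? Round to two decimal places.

5.51%

Mean R_i = (-1.2 − 4.0 − 2.5 − 0.6 + 1.5 − 1.6 − 3.1 − 5.4) / 8 = -2.1125%
Mean R_m = (6.6 + 0.2 − 2.6 + 11.4 − 8.8 − 7.2 + 5.3 − 5.4) / 8 = -0.0625%
Σ(R_i − R̄_i)(R_m − R̄_m) = 0.9338  ⇒  Cov = 0.9338 / 8 = 0.1167
Σ(R_m − R̄_m)² = 366.8188  ⇒  Var(R_m) = 366.8188 / 8 = 45.8524
β = Cov / Var(R_m) = 0.1167 / 45.8524 = 0.0025
MRP = 8.83% − 5.50% = 3.33%
E(R) = R_f + β × MRP = 5.50% + 0.0025 × 3.33% = 5.51%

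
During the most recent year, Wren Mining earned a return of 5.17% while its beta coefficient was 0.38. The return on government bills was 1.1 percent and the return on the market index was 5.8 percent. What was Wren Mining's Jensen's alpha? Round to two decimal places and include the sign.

+2.28%

Market excess return = 5.8% − 1.1% = 4.70%
CAPM benchmark = R_f + β(R_m − R_f) = 1.1% + 0.38 × 4.7% = 2.8860%
α = actual − benchmark = 5.17% − 2.8860% = +2.28%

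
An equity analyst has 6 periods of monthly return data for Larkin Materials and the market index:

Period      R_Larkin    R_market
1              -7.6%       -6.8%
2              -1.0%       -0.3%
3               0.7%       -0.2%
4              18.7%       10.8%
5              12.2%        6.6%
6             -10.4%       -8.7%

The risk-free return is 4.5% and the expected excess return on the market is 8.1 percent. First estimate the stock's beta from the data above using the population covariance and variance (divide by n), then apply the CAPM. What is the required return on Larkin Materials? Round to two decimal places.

16.62%

Mean R_i = (-7.6 − 1.0 + 0.7 + 18.7 + 12.2 − 10.4) / 6 = 2.1000%
Mean R_m = (-6.8 − 0.3 − 0.2 + 10.8 + 6.6 − 8.7) / 6 = 0.2333%
Σ(R_i − R̄_i)(R_m − R̄_m) = 421.8600  ⇒  Cov = 421.8600 / 6 = 70.3100
Σ(R_m − R̄_m)² = 281.9333  ⇒  Var(R_m) = 281.9333 / 6 = 46.9889
β = Cov / Var(R_m) = 70.3100 / 46.9889 = 1.4963
E(R) = R_f + β × MRP = 4.5% + 1.4963 × 8.1% = 16.62%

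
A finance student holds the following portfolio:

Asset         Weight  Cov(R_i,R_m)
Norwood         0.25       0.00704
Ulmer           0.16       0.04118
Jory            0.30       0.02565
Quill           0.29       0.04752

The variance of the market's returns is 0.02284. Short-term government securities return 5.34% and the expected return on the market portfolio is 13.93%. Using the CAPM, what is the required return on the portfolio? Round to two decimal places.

β_Norwood = 0.00704 / 0.02284 = 0.3082
β_Ulmer = 0.04118 / 0.02284 = 1.8030
β_Jory = 0.02565 / 0.02284 = 1.1230
β_Quill = 0.04752 / 0.02284 = 2.0806
β_P = Σ w_i β_i = 0.25×0.3082 + 0.16×1.8030 + 0.30×1.1230 + 0.29×2.0806 = 1.3058
MRP = 13.93% − 5.34% = 8.59%
E(R_P) = R_f + β_P × MRP = 5.34% + 1.3058 × 8.59% = 16.56%

16.56%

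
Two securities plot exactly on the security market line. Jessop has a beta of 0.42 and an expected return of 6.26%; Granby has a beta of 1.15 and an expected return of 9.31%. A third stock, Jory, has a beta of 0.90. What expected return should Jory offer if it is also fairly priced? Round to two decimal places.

MRP (SML slope) = (9.31% − 6.26%) / (1.15 − 0.42) = 3.05% / 0.73 = 4.1781%
R_f (intercept) = 6.26% − 0.42 × 4.1781% = 4.5052%
E(R_Jory) = R_f + β × MRP = 4.5052% + 0.90 × 4.1781% = 8.27%

8.27%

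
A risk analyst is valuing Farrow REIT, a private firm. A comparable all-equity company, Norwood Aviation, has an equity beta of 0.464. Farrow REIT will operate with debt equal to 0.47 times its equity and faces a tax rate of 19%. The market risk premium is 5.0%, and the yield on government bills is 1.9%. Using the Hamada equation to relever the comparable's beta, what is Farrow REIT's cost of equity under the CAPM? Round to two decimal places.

β_L = β_U × [1 + (1 − t)(D/E)] = 0.464 × [1 + (1 − 0.19) × 0.47]
    = 0.464 × [1 + 0.81 × 0.47] = 0.464 × 1.3807 = 0.6406
E(R) = R_f + β_L × MRP = 1.9% + 0.6406 × 5.0% = 5.10%

5.10%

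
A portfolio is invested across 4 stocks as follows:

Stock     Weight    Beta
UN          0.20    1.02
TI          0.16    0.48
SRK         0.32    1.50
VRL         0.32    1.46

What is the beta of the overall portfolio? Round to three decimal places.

1.228

β_P = Σ w_i β_i = 0.20×1.02 + 0.16×0.48 + 0.32×1.50 + 0.32×1.46 = 1.2280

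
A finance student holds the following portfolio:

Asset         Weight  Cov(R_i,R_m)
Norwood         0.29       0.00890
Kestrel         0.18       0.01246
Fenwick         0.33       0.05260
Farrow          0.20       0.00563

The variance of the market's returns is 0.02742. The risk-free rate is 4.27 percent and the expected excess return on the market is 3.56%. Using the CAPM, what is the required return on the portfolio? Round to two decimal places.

7.30%

β_Norwood = 0.00890 / 0.02742 = 0.3246
β_Kestrel = 0.01246 / 0.02742 = 0.4544
β_Fenwick = 0.05260 / 0.02742 = 1.9183
β_Farrow = 0.00563 / 0.02742 = 0.2053
β_P = Σ w_i β_i = 0.29×0.3246 + 0.18×0.4544 + 0.33×1.9183 + 0.20×0.2053 = 0.8500
E(R_P) = R_f + β_P × MRP = 4.27% + 0.8500 × 3.56% = 7.30%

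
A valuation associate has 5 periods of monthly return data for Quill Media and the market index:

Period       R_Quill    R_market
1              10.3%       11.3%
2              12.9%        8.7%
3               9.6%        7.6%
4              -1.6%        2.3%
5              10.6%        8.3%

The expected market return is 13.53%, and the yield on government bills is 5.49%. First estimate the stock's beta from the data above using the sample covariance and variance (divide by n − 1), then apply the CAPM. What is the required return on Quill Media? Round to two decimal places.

17.79%

Mean R_i = (10.3 + 12.9 + 9.6 − 1.6 + 10.6) / 5 = 8.3600%
Mean R_m = (11.3 + 8.7 + 7.6 + 2.3 + 8.3) / 5 = 7.6400%
Σ(R_i − R̄_i)(R_m − R̄_m) = 66.5280  ⇒  Cov = 66.5280 / 4 = 16.6320
Σ(R_m − R̄_m)² = 43.4720  ⇒  Var(R_m) = 43.4720 / 4 = 10.8680
β = Cov / Var(R_m) = 16.6320 / 10.8680 = 1.5304
MRP = 13.53% − 5.49% = 8.04%
E(R) = R_f + β × MRP = 5.49% + 1.5304 × 8.04% = 17.79%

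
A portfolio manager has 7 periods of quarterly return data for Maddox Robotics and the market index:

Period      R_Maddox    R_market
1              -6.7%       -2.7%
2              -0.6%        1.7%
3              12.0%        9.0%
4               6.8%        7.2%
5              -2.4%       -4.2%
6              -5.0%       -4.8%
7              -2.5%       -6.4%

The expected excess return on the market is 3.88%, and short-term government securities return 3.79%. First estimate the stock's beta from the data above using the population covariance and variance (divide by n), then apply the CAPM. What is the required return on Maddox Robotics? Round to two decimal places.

7.66%

Mean R_i = (-6.7 − 0.6 + 12.0 + 6.8 − 2.4 − 5.0 − 2.5) / 7 = 0.2286%
Mean R_m = (-2.7 + 1.7 + 9.0 + 7.2 − 4.2 − 4.8 − 6.4) / 7 = -0.0286%
Σ(R_i − R̄_i)(R_m − R̄_m) = 224.1557  ⇒  Cov = 224.1557 / 7 = 32.0222
Σ(R_m − R̄_m)² = 224.6543  ⇒  Var(R_m) = 224.6543 / 7 = 32.0935
β = Cov / Var(R_m) = 32.0222 / 32.0935 = 0.9978
E(R) = R_f + β × MRP = 3.79% + 0.9978 × 3.88% = 7.66%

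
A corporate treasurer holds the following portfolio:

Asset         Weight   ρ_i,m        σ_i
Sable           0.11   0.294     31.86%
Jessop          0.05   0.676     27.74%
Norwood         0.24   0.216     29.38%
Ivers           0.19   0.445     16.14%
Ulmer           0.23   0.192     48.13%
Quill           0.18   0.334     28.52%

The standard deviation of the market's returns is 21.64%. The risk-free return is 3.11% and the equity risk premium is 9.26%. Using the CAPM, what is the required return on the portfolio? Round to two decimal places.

β_Sable = 0.294 × 31.86% / 21.64% = 0.4328
β_Jessop = 0.676 × 27.74% / 21.64% = 0.8666
β_Norwood = 0.216 × 29.38% / 21.64% = 0.2933
β_Ivers = 0.445 × 16.14% / 21.64% = 0.3319
β_Ulmer = 0.192 × 48.13% / 21.64% = 0.4270
β_Quill = 0.334 × 28.52% / 21.64% = 0.4402
β_P = Σ w_i β_i = 0.11×0.4328 + 0.05×0.8666 + 0.24×0.2933 + 0.19×0.3319 + 0.23×0.4270 + 0.18×0.4402 = 0.4018
E(R_P) = R_f + β_P × MRP = 3.11% + 0.4018 × 9.26% = 6.83%

6.83%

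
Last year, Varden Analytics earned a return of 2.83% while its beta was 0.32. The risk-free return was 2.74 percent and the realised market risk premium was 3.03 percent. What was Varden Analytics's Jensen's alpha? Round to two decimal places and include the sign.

-0.88%

CAPM benchmark = R_f + β(R_m − R_f) = 2.74% + 0.32 × 3.03% = 3.7096%
α = actual − benchmark = 2.83% − 3.7096% = -0.88%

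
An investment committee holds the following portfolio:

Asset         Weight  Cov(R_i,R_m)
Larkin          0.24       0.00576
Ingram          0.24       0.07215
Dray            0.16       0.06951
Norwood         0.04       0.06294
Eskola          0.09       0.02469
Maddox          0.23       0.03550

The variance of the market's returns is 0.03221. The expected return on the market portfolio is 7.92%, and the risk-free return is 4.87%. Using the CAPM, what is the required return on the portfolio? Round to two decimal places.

β_Larkin = 0.00576 / 0.03221 = 0.1788
β_Ingram = 0.07215 / 0.03221 = 2.2400
β_Dray = 0.06951 / 0.03221 = 2.1580
β_Norwood = 0.06294 / 0.03221 = 1.9541
β_Eskola = 0.02469 / 0.03221 = 0.7665
β_Maddox = 0.03550 / 0.03221 = 1.1021
β_P = Σ w_i β_i = 0.24×0.1788 + 0.24×2.2400 + 0.16×2.1580 + 0.04×1.9541 + 0.09×0.7665 + 0.23×1.1021 = 1.3264
MRP = 7.92% − 4.87% = 3.05%
E(R_P) = R_f + β_P × MRP = 4.87% + 1.3264 × 3.05% = 8.92%

8.92%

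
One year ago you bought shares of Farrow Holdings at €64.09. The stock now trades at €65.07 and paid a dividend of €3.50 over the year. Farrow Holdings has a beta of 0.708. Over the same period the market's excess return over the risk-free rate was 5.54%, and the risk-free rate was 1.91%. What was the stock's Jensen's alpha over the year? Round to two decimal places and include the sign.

+1.16%

Realised HPR = (P1 + D1 − P0) / P0 = (65.07 + 3.50 − 64.09) / 64.09 = 4.48 / 64.09 = 6.9902%
CAPM required = R_f + β·MRP = 1.91% + 0.708 × 5.54% = 5.83232%
α = realised − required = 6.9902% − 5.83232% = +1.16%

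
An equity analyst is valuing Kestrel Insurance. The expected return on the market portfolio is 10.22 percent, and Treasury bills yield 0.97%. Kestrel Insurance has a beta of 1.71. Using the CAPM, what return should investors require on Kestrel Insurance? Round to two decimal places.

16.79%

Market risk premium = E(R_m) − R_f = 10.22% − 0.97% = 9.25%
E(R) = R_f + β × MRP = 0.97% + 1.71 × 9.25% = 16.79%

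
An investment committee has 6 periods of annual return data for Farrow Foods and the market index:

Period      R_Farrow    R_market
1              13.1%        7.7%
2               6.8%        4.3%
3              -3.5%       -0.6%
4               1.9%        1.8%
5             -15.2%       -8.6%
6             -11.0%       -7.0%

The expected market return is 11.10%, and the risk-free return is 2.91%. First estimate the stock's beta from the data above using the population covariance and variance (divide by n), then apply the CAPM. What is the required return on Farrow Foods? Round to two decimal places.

16.61%

Mean R_i = (13.1 + 6.8 − 3.5 + 1.9 − 15.2 − 11.0) / 6 = -1.3167%
Mean R_m = (7.7 + 4.3 − 0.6 + 1.8 − 8.6 − 7.0) / 6 = -0.4000%
Σ(R_i − R̄_i)(R_m − R̄_m) = 340.1900  ⇒  Cov = 340.1900 / 6 = 56.6983
Σ(R_m − R̄_m)² = 203.3800  ⇒  Var(R_m) = 203.3800 / 6 = 33.8967
β = Cov / Var(R_m) = 56.6983 / 33.8967 = 1.6727
MRP = 11.10% − 2.91% = 8.19%
E(R) = R_f + β × MRP = 2.91% + 1.6727 × 8.19% = 16.61%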